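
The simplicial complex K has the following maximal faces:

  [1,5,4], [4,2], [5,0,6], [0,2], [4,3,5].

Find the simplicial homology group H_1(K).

K has 7 vertices, 10 edges, 3 triangles.
rank ∂_1 = 6, rank ∂_2 = 3 ⇒ b_1 = 10 − 6 − 3 = 1; all invariant factors of ∂_2 are 1 so no torsion. So H_1 ≅ Z.

H_1 = Z.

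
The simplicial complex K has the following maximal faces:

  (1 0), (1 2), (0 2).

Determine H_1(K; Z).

H_1 = Z.

K has 3 vertices, 3 edges.
rank ∂_1 = 2, rank ∂_2 = 0 ⇒ b_1 = 3 − 2 − 0 = 1. So H_1 ≅ Z.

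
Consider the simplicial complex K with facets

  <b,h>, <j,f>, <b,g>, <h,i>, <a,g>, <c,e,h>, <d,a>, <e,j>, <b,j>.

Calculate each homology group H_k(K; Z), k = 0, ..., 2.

H_0 ≅ Z,  H_1 ≅ Z,  H_2 = 0.

We work with the vertex ordering a < b < c < d < e < f < g < h < i < j. The simplices of K, each written with vertices in increasing order, are:

  0-simplices (10): a, b, c, d, e, f, g, h, i, j
  1-simplices (11): ad, ag, bg, bh, bj, ce, ch, eh, ej, fj, hi
  2-simplices (1): ceh

so the chain groups are C_0 ≅ Z^10, C_1 ≅ Z^11, C_2 ≅ Z^1.

Boundary ∂_1: C_1 → C_0 maps an edge to its endpoints' difference, ∂[p,q] = q − p. For instance
  ∂ag = g − a.
The resulting 10×11 matrix has rank 9, and its Smith normal form has invariant factors (1,1,1,1,1,1,1,1,1).

Boundary ∂_2: C_2 → C_1 sends each 2-simplex [p,q,r] to [q,r] − [p,r] + [p,q]. For instance
  ∂ceh = eh − ch + ce.
The resulting 11×1 matrix has rank 1, and its Smith normal form has invariant factors (1).

Computing H_k = (kernel of ∂_k) / (image of ∂_{k+1}):

  H_0: rank C_0 − rank ∂_1 = 10 − 9 = 1, and the invariant factors of ∂_1 are all 1, so H_0 = Z.
  H_1: rank ker ∂_1 − rank ∂_2 = (11 − 9) − 1 = 1, and the invariant factors of ∂_2 are all 1, so H_1 = Z.
  H_2: rank ker ∂_2 − rank ∂_3 = (1 − 1) − 0 = 0, and there is no ∂_3, so H_2 = 0.

As a check, the Euler characteristic is 10 − 11 + 1 = 0, which agrees with 1 − 1 + 0 = 0.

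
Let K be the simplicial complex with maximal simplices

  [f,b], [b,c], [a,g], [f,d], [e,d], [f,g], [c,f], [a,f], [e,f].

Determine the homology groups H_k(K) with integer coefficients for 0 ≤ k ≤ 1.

H_0 ≅ Z,  H_1 ≅ Z^3.

Order the vertices as a < b < c < d < e < f < g. Listing each simplex with vertices in this order, K has dimension 1 with simplices:

  0-simplices (7): a, b, c, d, e, f, g
  1-simplices (9): af, ag, bc, bf, cf, de, df, ef, fg

Hence C_0 ≅ Z^7, C_1 ≅ Z^9.

Boundary ∂_1: C_1 → C_0 sends each edge [p,q] (with p < q) to q − p. For instance
  ∂fg = g − f.
As a 7×9 matrix over Z this has rank 6, with invariant factors (1,1,1,1,1,1).

Computing H_k = (kernel of ∂_k) / (image of ∂_{k+1}):

  H_0: rank C_0 − rank ∂_1 = 7 − 6 = 1, and the invariant factors of ∂_1 are all 1, so H_0 ≅ Z.
  H_1: rank ker ∂_1 − rank ∂_2 = (9 − 6) − 0 = 3, and there is no ∂_2, so H_1 ≅ Z^3.

(K is a triangulation of a wedge of 3 circles.)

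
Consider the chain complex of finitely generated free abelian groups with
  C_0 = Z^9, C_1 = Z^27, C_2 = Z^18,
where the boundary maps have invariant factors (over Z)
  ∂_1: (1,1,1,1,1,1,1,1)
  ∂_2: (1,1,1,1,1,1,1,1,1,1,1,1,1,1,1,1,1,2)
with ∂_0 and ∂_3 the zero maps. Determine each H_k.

H_0 = Z,  H_1 = Z ⊕ Z/2Z,  H_2 = 0.

H_0: b_0 = 9 − 0 − 8 = 1; torsion from ∂_1 factors > 1: none. So H_0 = Z.
H_1: b_1 = 27 − 8 − 18 = 1; torsion from ∂_2 factors > 1: [2]. So H_1 = Z ⊕ Z/2Z.
H_2: b_2 = 18 − 18 − 0 = 0; torsion from ∂_3 factors > 1: none. So H_2 = 0.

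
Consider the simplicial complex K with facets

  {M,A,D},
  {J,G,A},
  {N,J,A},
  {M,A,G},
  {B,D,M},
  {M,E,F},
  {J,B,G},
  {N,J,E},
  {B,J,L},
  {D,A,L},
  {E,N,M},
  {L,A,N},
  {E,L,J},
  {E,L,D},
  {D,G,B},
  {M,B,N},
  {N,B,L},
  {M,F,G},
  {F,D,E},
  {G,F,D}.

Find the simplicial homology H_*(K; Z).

H_0 = Z,  H_1 = Z ⊕ Z/2,  H_2 = 0.

Fix the vertex order A < B < D < E < F < G < J < L < M < N and write every simplex with vertices in increasing order. Then dim K = 2 and the simplices of K are:

  0-simplices (10): A, B, D, E, F, G, J, L, M, N
  1-simplices (30): AD, AG, AJ, AL, AM, AN, BD, BG, BJ, BL, BM, BN, DE, DF, DG, DL, DM, EF, EJ, EL, EM, EN, FG, FM, GJ, GM, JL, JN, LN, MN
  2-simplices (20): ADL, ADM, AGJ, AGM, AJN, ALN, BDG, BDM, BGJ, BJL, BLN, BMN, DEF, DEL, DFG, EFM, EJL, EJN, EMN, FGM

so the chain groups are C_0 ≅ Z^10, C_1 ≅ Z^30, C_2 ≅ Z^20.

Boundary ∂_1: C_1 → C_0 is given by ∂[p,q] = [q] − [p]. For instance
  ∂DL = L − D.
The 10×30 boundary matrix has rank 9 and Smith normal form diag(1,1,1,1,1,1,1,1,1).

Boundary ∂_2: C_2 → C_1 maps a triangle to the signed sum of its edges. For instance
  ∂EJN = JN − EN + EJ,
  ∂DEF = EF − DF + DE.
As a 30×20 matrix over Z this has rank 20, with invariant factors (1,1,1,1,1,1,1,1,1,1,1,1,1,1,1,1,1,1,1,2).

Reading off H_k = ker ∂_k / im ∂_{k+1}:

  H_0: rank C_0 − rank ∂_1 = 10 − 9 = 1, and the invariant factors of ∂_1 are all 1, so H_0 ≅ Z.
  H_1: rank ker ∂_1 − rank ∂_2 = (30 − 9) − 20 = 1, and ∂_2 has invariant factor 2 > 1, so H_1 ≅ Z ⊕ Z/2.
  H_2: rank ker ∂_2 − rank ∂_3 = (20 − 20) − 0 = 0, and there is no ∂_3, so H_2 ≅ 0.

As a check, the Euler characteristic is 10 − 30 + 20 = 0, which agrees with 1 − 1 + 0 = 0.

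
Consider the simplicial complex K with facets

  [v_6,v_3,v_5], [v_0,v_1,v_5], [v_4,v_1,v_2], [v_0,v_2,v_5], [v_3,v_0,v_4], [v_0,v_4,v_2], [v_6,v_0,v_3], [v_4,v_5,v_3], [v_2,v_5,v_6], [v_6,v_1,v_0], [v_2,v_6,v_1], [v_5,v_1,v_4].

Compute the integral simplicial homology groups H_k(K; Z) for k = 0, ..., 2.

H_0 ≅ Z,  H_1 ≅ Z_2,  H_2 = 0.

K has 7 vertices, 18 edges, 12 triangles.
rank ∂_0 = 0, rank ∂_1 = 6 ⇒ b_0 = 7 − 0 − 6 = 1; all invariant factors of ∂_1 are 1 so no torsion. So H_0 = Z.
rank ∂_1 = 6, rank ∂_2 = 12 ⇒ b_1 = 18 − 6 − 12 = 0; ∂_2 has invariant factor(s) [2] giving torsion. So H_1 = Z_2.
rank ∂_2 = 12, rank ∂_3 = 0 ⇒ b_2 = 12 − 12 − 0 = 0. So H_2 = 0.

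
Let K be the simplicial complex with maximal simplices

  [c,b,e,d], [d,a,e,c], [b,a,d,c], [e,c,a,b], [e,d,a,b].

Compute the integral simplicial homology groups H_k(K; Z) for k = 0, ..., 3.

H_0 = Z,  H_1 = 0,  H_2 = 0,  H_3 = Z.

We work with the vertex ordering a < b < c < d < e. The simplices of K, each written with vertices in increasing order, are:

  0-simplices (5): a, b, c, d, e
  1-simplices (10): ab, ac, ad, ae, bc, bd, be, cd, ce, de
  2-simplices (10): abc, abd, abe, acd, ace, ade, bcd, bce, bde, cde
  3-simplices (5): abcd, abce, abde, acde, bcde

Hence C_0 ≅ Z^5, C_1 ≅ Z^10, C_2 ≅ Z^10, C_3 ≅ Z^5.

The boundary map ∂_1: C_1 → C_0 is given by ∂[p,q] = [q] − [p]. For instance
  ∂ae = e − a.
The 5×10 boundary matrix has rank 4 and Smith normal form diag(1,1,1,1).

Boundary ∂_2: C_2 → C_1 acts by ∂[p,q,r] = [q,r] − [p,r] + [p,q]. For instance
  ∂abd = bd − ad + ab,
  ∂bcd = cd − bd + bc.
The 10×10 boundary matrix has rank 6 and Smith normal form diag(1,1,1,1,1,1).

∂_3: C_3 → C_2 sends each 3-simplex σ to the alternating sum Σ_i (−1)^i (σ with its i-th vertex removed). For instance
  ∂abce = bce − ace + abe − abc,
  ∂acde = cde − ade + ace − acd.
This gives a 10×5 integer matrix of rank 4; reducing to Smith normal form yields diagonal entries (1,1,1,1).

Reading off H_k = ker ∂_k / im ∂_{k+1}:

  H_0: rank C_0 − rank ∂_1 = 5 − 4 = 1, and the invariant factors of ∂_1 are all 1, so H_0 = Z.
  H_1: rank ker ∂_1 − rank ∂_2 = (10 − 4) − 6 = 0, and the invariant factors of ∂_2 are all 1, so H_1 = 0.
  H_2: rank ker ∂_2 − rank ∂_3 = (10 − 6) − 4 = 0, and the invariant factors of ∂_3 are all 1, so H_2 = 0.
  H_3: rank ker ∂_3 − rank ∂_4 = (5 − 4) − 0 = 1, and there is no ∂_4, so H_3 = Z.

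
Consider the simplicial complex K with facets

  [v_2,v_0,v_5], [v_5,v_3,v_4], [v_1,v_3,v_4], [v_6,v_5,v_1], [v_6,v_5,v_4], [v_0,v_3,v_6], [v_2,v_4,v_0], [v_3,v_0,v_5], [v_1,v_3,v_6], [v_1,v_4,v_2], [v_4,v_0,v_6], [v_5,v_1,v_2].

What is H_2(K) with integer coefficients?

We work with the vertex ordering v_0 < v_1 < v_2 < v_3 < v_4 < v_5 < v_6. The simplices of K, each written with vertices in increasing order, are:

  0-simplices (7): [v_0], [v_1], [v_2], [v_3], [v_4], [v_5], [v_6]
  1-simplices (18): (18 of them)
  2-simplices (12): (12 of them)

giving chain groups C_0 ≅ Z^7, C_1 ≅ Z^18, C_2 ≅ Z^12.

Boundary ∂_1: C_1 → C_0 maps an edge to its endpoints' difference, ∂[p,q] = q − p. For instance
  ∂[v_2,v_4] = [v_4] − [v_2].
The 7×18 boundary matrix has rank 6 and Smith normal form diag(1,1,1,1,1,1).

Boundary ∂_2: C_2 → C_1 sends each 2-simplex [p,q,r] to [q,r] − [p,r] + [p,q]. For instance
  ∂[v_1,v_5,v_6] = [v_5,v_6] − [v_1,v_6] + [v_1,v_5],
  ∂[v_4,v_5,v_6] = [v_5,v_6] − [v_4,v_6] + [v_4,v_5].
As a 18×12 matrix over Z this has rank 12, with invariant factors (1,1,1,1,1,1,1,1,1,1,1,2).

Computing H_k = (kernel of ∂_k) / (image of ∂_{k+1}):

  H_2: rank ker ∂_2 − rank ∂_3 = (12 − 12) − 0 = 0, and there is no ∂_3, so H_2 ≅ 0.

H_2 ≅ 0.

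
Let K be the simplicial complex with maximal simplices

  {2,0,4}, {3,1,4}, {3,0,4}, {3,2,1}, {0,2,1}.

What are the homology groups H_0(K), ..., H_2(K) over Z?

H_0 ≅ Z,  H_1 ≅ Z,  H_2 = 0.

Order the vertices as 0 < 1 < 2 < 3 < 4. Listing each simplex with vertices in this order, K has dimension 2 with simplices:

  0-simplices (5): [0], [1], [2], [3], [4]
  1-simplices (10): [0,1], [0,2], [0,3], [0,4], [1,2], [1,3], [1,4], [2,3], [2,4], [3,4]
  2-simplices (5): [0,1,2], [0,2,4], [0,3,4], [1,2,3], [1,3,4]

giving chain groups C_0 ≅ Z^5, C_1 ≅ Z^10, C_2 ≅ Z^5.

The boundary map ∂_1: C_1 → C_0 is given by ∂[p,q] = [q] − [p]. For instance
  ∂[0,2] = [2] − [0].
As a 5×10 matrix over Z this has rank 4, with invariant factors (1,1,1,1).

∂_2: C_2 → C_1 sends each 2-simplex [p,q,r] to [q,r] − [p,r] + [p,q]. For instance
  ∂[1,2,3] = [2,3] − [1,3] + [1,2],
  ∂[0,2,4] = [2,4] − [0,4] + [0,2].
The 10×5 boundary matrix has rank 5 and Smith normal form diag(1,1,1,1,1).

Reading off H_k = ker ∂_k / im ∂_{k+1}:

  H_0: rank C_0 − rank ∂_1 = 5 − 4 = 1, and the invariant factors of ∂_1 are all 1, so H_0 = Z.
  H_1: rank ker ∂_1 − rank ∂_2 = (10 − 4) − 5 = 1, and the invariant factors of ∂_2 are all 1, so H_1 = Z.
  H_2: rank ker ∂_2 − rank ∂_3 = (5 − 5) − 0 = 0, and there is no ∂_3, so H_2 = 0.

(K is a triangulation of the Möbius band.)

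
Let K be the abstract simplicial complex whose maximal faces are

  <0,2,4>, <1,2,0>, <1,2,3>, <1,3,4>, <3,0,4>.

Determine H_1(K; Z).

We work with the vertex ordering 0 < 1 < 2 < 3 < 4. The simplices of K, each written with vertices in increasing order, are:

  0-simplices (5): [0], [1], [2], [3], [4]
  1-simplices (10): [0,1], [0,2], [0,3], [0,4], [1,2], [1,3], [1,4], [2,3], [2,4], [3,4]
  2-simplices (5): [0,1,2], [0,2,4], [0,3,4], [1,2,3], [1,3,4]

so the chain groups are C_0 ≅ Z^5, C_1 ≅ Z^10, C_2 ≅ Z^5.

Boundary ∂_1: C_1 → C_0 is given by ∂[p,q] = [q] − [p]. For instance
  ∂[3,4] = [4] − [3].
As a 5×10 matrix over Z this has rank 4, with invariant factors (1,1,1,1).

Boundary ∂_2: C_2 → C_1 maps a triangle to the signed sum of its edges. For instance
  ∂[0,1,2] = [1,2] − [0,2] + [0,1],
  ∂[0,2,4] = [2,4] − [0,4] + [0,2].
The 10×5 boundary matrix has rank 5 and Smith normal form diag(1,1,1,1,1).

From H_k ≅ ker(∂_k) / im(∂_{k+1}) we obtain:

  H_1: rank ker ∂_1 − rank ∂_2 = (10 − 4) − 5 = 1, and the invariant factors of ∂_2 are all 1, so H_1 ≅ Z.

(K is a triangulation of the Möbius band.)

H_1 ≅ Z.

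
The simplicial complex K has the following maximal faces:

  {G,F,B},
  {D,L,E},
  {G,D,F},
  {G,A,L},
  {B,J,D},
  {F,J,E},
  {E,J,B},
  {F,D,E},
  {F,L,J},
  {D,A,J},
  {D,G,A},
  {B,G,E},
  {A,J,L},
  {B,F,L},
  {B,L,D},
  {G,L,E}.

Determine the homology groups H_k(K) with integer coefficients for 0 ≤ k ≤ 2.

H_0 = Z,  H_1 = Z^2,  H_2 = Z.

Fix the vertex order A < B < D < E < F < G < J < L and write every simplex with vertices in increasing order. Then dim K = 2 and the simplices of K are:

  0-simplices (8): A, B, D, E, F, G, J, L
  1-simplices (24): AD, AG, AJ, AL, BD, BE, BF, BG, BJ, BL, DE, DF, DG, DJ, DL, EF, EG, EJ, EL, FG, FJ, FL, GL, JL
  2-simplices (16): ADG, ADJ, AGL, AJL, BDJ, BDL, BEG, BEJ, BFG, BFL, DEF, DEL, DFG, EFJ, EGL, FJL

so the chain groups are C_0 ≅ Z^8, C_1 ≅ Z^24, C_2 ≅ Z^16.

∂_1: C_1 → C_0 sends each edge [p,q] (with p < q) to q − p.
The 8×24 boundary matrix has rank 7 and Smith normal form diag(1,1,1,1,1,1,1).

∂_2: C_2 → C_1 acts by ∂[p,q,r] = [q,r] − [p,r] + [p,q]. For instance
  ∂DFG = FG − DG + DF,
  ∂ADJ = DJ − AJ + AD.
As a 24×16 matrix over Z this has rank 15, with invariant factors (1,1,1,1,1,1,1,1,1,1,1,1,1,1,1).

Now H_k = ker ∂_k / im ∂_{k+1}, so:

  H_0: rank C_0 − rank ∂_1 = 8 − 7 = 1, and the invariant factors of ∂_1 are all 1, so H_0 = Z.
  H_1: rank ker ∂_1 − rank ∂_2 = (24 − 7) − 15 = 2, and the invariant factors of ∂_2 are all 1, so H_1 = Z^2.
  H_2: rank ker ∂_2 − rank ∂_3 = (16 − 15) − 0 = 1, and there is no ∂_3, so H_2 = Z.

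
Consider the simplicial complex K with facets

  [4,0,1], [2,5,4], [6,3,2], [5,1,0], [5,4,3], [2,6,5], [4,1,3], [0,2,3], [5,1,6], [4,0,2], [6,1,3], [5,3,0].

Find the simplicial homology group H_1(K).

H_1 = Z/2.

We work with the vertex ordering 0 < 1 < 2 < 3 < 4 < 5 < 6. The simplices of K, each written with vertices in increasing order, are:

  0-simplices (7): [0], [1], [2], [3], [4], [5], [6]
  1-simplices (18): [0,1], [0,2], [0,3], [0,4], [0,5], [1,3], [1,4], [1,5], [1,6], [2,3], [2,4], [2,5], [2,6], [3,4], [3,5], [3,6], [4,5], [5,6]
  2-simplices (12): [0,1,4], [0,1,5], [0,2,3], [0,2,4], [0,3,5], [1,3,4], [1,3,6], [1,5,6], [2,3,6], [2,4,5], [2,5,6], [3,4,5]

giving chain groups C_0 ≅ Z^7, C_1 ≅ Z^18, C_2 ≅ Z^12.

∂_1: C_1 → C_0 maps an edge to its endpoints' difference, ∂[p,q] = q − p. For instance
  ∂[1,6] = [6] − [1].
The 7×18 boundary matrix has rank 6 and Smith normal form diag(1,1,1,1,1,1).

∂_2: C_2 → C_1 sends each 2-simplex [p,q,r] to [q,r] − [p,r] + [p,q]. For instance
  ∂[2,4,5] = [4,5] − [2,5] + [2,4],
  ∂[0,1,5] = [1,5] − [0,5] + [0,1].
The resulting 18×12 matrix has rank 12, and its Smith normal form has invariant factors (1,1,1,1,1,1,1,1,1,1,1,2).

Computing H_k = (kernel of ∂_k) / (image of ∂_{k+1}):

  H_1: rank ker ∂_1 − rank ∂_2 = (18 − 6) − 12 = 0, and ∂_2 has invariant factor 2 > 1, so H_1 ≅ Z/2.

(K is a triangulation of the real projective plane RP^2.)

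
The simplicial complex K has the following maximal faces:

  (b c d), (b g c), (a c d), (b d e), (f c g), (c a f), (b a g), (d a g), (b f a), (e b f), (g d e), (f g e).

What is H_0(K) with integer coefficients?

H_0 ≅ Z.

K has 7 vertices, 18 edges, 12 triangles.
rank ∂_0 = 0, rank ∂_1 = 6 ⇒ b_0 = 7 − 0 − 6 = 1; all invariant factors of ∂_1 are 1 so no torsion. So H_0 = Z.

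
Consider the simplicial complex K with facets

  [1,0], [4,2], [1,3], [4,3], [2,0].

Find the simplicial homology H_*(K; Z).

H_0 ≅ Z,  H_1 ≅ Z.

Order the vertices as 0 < 1 < 2 < 3 < 4. Listing each simplex with vertices in this order, K has dimension 1 with simplices:

  0-simplices (5): [0], [1], [2], [3], [4]
  1-simplices (5): [0,1], [0,2], [1,3], [2,4], [3,4]

giving chain groups C_0 ≅ Z^5, C_1 ≅ Z^5.

∂_1: C_1 → C_0 is given by ∂[p,q] = [q] − [p]. For instance
  ∂[2,4] = [4] − [2].
The resulting 5×5 matrix has rank 4, and its Smith normal form has invariant factors (1,1,1,1).

Reading off H_k = ker ∂_k / im ∂_{k+1}:

  H_0: rank C_0 − rank ∂_1 = 5 − 4 = 1, and the invariant factors of ∂_1 are all 1, so H_0 = Z.
  H_1: rank ker ∂_1 − rank ∂_2 = (5 − 4) − 0 = 1, and there is no ∂_2, so H_1 = Z.

As a check, the Euler characteristic is 5 − 5 = 0, which agrees with 1 − 1 = 0.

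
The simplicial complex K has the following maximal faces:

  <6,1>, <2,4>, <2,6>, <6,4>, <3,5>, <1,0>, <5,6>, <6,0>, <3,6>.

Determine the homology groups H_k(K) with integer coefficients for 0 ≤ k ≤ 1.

H_0 = Z,  H_1 = Z^3.

We work with the vertex ordering 0 < 1 < 2 < 3 < 4 < 5 < 6. The simplices of K, each written with vertices in increasing order, are:

  0-simplices (7): [0], [1], [2], [3], [4], [5], [6]
  1-simplices (9): [0,1], [0,6], [1,6], [2,4], [2,6], [3,5], [3,6], [4,6], [5,6]

so the chain groups are C_0 ≅ Z^7, C_1 ≅ Z^9.

The boundary map ∂_1: C_1 → C_0 sends each edge [p,q] (with p < q) to q − p. For instance
  ∂[0,1] = [1] − [0].
As a 7×9 matrix over Z this has rank 6, with invariant factors (1,1,1,1,1,1).

Reading off H_k = ker ∂_k / im ∂_{k+1}:

  H_0: rank C_0 − rank ∂_1 = 7 − 6 = 1, and the invariant factors of ∂_1 are all 1, so H_0 ≅ Z.
  H_1: rank ker ∂_1 − rank ∂_2 = (9 − 6) − 0 = 3, and there is no ∂_2, so H_1 ≅ Z^3.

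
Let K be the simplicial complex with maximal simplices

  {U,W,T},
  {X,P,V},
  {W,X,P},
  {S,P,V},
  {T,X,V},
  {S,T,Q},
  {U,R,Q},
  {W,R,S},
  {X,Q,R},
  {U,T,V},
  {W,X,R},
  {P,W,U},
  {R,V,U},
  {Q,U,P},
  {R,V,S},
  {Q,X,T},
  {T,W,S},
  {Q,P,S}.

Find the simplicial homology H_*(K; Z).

H_0 = Z,  H_1 = Z^2,  H_2 = Z.

Take the total order P < Q < R < S < T < U < V < W < X on the vertex set. Then K (dimension 2) consists of the simplices:

  0-simplices (9): P, Q, R, S, T, U, V, W, X
  1-simplices (27): PQ, PS, PU, PV, PW, PX, QR, QS, QT, QU, QX, RS, RU, RV, RW, RX, ST, SV, SW, TU, TV, TW, TX, UV, UW, VX, WX
  2-simplices (18): PQS, PQU, PSV, PUW, PVX, PWX, QRU, QRX, QST, QTX, RSV, RSW, RUV, RWX, STW, TUV, TUW, TVX

Hence C_0 ≅ Z^9, C_1 ≅ Z^27, C_2 ≅ Z^18.

The boundary map ∂_1: C_1 → C_0 sends each edge [p,q] (with p < q) to q − p. For instance
  ∂QS = S − Q.
The 9×27 boundary matrix has rank 8 and Smith normal form diag(1,1,1,1,1,1,1,1).

∂_2: C_2 → C_1 sends each 2-simplex [p,q,r] to [q,r] − [p,r] + [p,q]. For instance
  ∂TVX = VX − TX + TV,
  ∂PSV = SV − PV + PS.
As a 27×18 matrix over Z this has rank 17, with invariant factors (1,1,1,1,1,1,1,1,1,1,1,1,1,1,1,1,1).

Now H_k = ker ∂_k / im ∂_{k+1}, so:

  H_0: rank C_0 − rank ∂_1 = 9 − 8 = 1, and the invariant factors of ∂_1 are all 1, so H_0 = Z.
  H_1: rank ker ∂_1 − rank ∂_2 = (27 − 8) − 17 = 2, and the invariant factors of ∂_2 are all 1, so H_1 = Z^2.
  H_2: rank ker ∂_2 − rank ∂_3 = (18 − 17) − 0 = 1, and there is no ∂_3, so H_2 = Z.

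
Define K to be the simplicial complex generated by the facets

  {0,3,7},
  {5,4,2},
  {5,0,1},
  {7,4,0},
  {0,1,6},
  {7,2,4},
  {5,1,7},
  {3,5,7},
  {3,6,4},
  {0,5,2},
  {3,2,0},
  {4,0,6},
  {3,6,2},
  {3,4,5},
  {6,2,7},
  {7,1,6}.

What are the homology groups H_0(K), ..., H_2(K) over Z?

Fix the vertex order 0 < 1 < 2 < 3 < 4 < 5 < 6 < 7 and write every simplex with vertices in increasing order. Then dim K = 2 and the simplices of K are:

  0-simplices (8): [0], [1], [2], [3], [4], [5], [6], [7]
  1-simplices (24): (24 of them)
  2-simplices (16): [0,1,5], [0,1,6], [0,2,3], [0,2,5], [0,3,7], [0,4,6], [0,4,7], [1,5,7], [1,6,7], [2,3,6], [2,4,5], [2,4,7], [2,6,7], [3,4,5], [3,4,6], [3,5,7]

Hence C_0 ≅ Z^8, C_1 ≅ Z^24, C_2 ≅ Z^16.

Boundary ∂_1: C_1 → C_0 sends each edge [p,q] (with p < q) to q − p. For instance
  ∂[6,7] = [7] − [6].
The 8×24 boundary matrix has rank 7 and Smith normal form diag(1,1,1,1,1,1,1).

Boundary ∂_2: C_2 → C_1 maps a triangle to the signed sum of its edges. For instance
  ∂[3,4,5] = [4,5] − [3,5] + [3,4],
  ∂[2,6,7] = [6,7] − [2,7] + [2,6].
As a 24×16 matrix over Z this has rank 15, with invariant factors (1,1,1,1,1,1,1,1,1,1,1,1,1,1,1).

From H_k ≅ ker(∂_k) / im(∂_{k+1}) we obtain:

  H_0: rank C_0 − rank ∂_1 = 8 − 7 = 1, and the invariant factors of ∂_1 are all 1, so H_0 ≅ Z.
  H_1: rank ker ∂_1 − rank ∂_2 = (24 − 7) − 15 = 2, and the invariant factors of ∂_2 are all 1, so H_1 ≅ Z^2.
  H_2: rank ker ∂_2 − rank ∂_3 = (16 − 15) − 0 = 1, and there is no ∂_3, so H_2 ≅ Z.

H_0 ≅ Z,  H_1 ≅ Z^2,  H_2 ≅ Z.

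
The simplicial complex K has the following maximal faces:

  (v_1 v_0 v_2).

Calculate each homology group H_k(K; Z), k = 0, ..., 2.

K has 3 vertices, 3 edges, 1 triangle.
rank ∂_0 = 0, rank ∂_1 = 2 ⇒ b_0 = 3 − 0 − 2 = 1; all invariant factors of ∂_1 are 1 so no torsion. So H_0 ≅ Z.
rank ∂_1 = 2, rank ∂_2 = 1 ⇒ b_1 = 3 − 2 − 1 = 0; all invariant factors of ∂_2 are 1 so no torsion. So H_1 ≅ 0.
rank ∂_2 = 1, rank ∂_3 = 0 ⇒ b_2 = 1 − 1 − 0 = 0. So H_2 ≅ 0.

H_0 ≅ Z,  H_1 = 0,  H_2 = 0.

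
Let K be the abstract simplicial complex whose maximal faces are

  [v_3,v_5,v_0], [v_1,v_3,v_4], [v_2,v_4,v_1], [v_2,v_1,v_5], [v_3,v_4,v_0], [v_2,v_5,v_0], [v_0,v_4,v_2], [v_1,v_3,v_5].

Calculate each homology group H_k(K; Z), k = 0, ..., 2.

H_0 ≅ Z,  H_1 = 0,  H_2 ≅ Z.

Take the total order v_0 < v_1 < v_2 < v_3 < v_4 < v_5 on the vertex set. Then K (dimension 2) consists of the simplices:

  0-simplices (6): [v_0], [v_1], [v_2], [v_3], [v_4], [v_5]
  1-simplices (12): [v_0,v_2], [v_0,v_3], [v_0,v_4], [v_0,v_5], [v_1,v_2], [v_1,v_3], [v_1,v_4], [v_1,v_5], [v_2,v_4], [v_2,v_5], [v_3,v_4], [v_3,v_5]
  2-simplices (8): [v_0,v_2,v_4], [v_0,v_2,v_5], [v_0,v_3,v_4], [v_0,v_3,v_5], [v_1,v_2,v_4], [v_1,v_2,v_5], [v_1,v_3,v_4], [v_1,v_3,v_5]

giving chain groups C_0 ≅ Z^6, C_1 ≅ Z^12, C_2 ≅ Z^8.

The boundary map ∂_1: C_1 → C_0 is given by ∂[p,q] = [q] − [p]. For instance
  ∂[v_1,v_4] = [v_4] − [v_1].
The resulting 6×12 matrix has rank 5, and its Smith normal form has invariant factors (1,1,1,1,1).

∂_2: C_2 → C_1 acts by ∂[p,q,r] = [q,r] − [p,r] + [p,q]. For instance
  ∂[v_0,v_2,v_5] = [v_2,v_5] − [v_0,v_5] + [v_0,v_2],
  ∂[v_1,v_2,v_5] = [v_2,v_5] − [v_1,v_5] + [v_1,v_2].
The resulting 12×8 matrix has rank 7, and its Smith normal form has invariant factors (1,1,1,1,1,1,1).

Now H_k = ker ∂_k / im ∂_{k+1}, so:

  H_0: rank C_0 − rank ∂_1 = 6 − 5 = 1, and the invariant factors of ∂_1 are all 1, so H_0 = Z.
  H_1: rank ker ∂_1 − rank ∂_2 = (12 − 5) − 7 = 0, and the invariant factors of ∂_2 are all 1, so H_1 = 0.
  H_2: rank ker ∂_2 − rank ∂_3 = (8 − 7) − 0 = 1, and there is no ∂_3, so H_2 = Z.

(K is a triangulation of the 2-sphere S^2.)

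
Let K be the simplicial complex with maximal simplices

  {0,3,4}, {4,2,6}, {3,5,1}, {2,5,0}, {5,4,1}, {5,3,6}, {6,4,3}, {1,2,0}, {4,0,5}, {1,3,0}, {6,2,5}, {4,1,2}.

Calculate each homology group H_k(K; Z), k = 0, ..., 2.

H_0 ≅ Z,  H_1 ≅ Z/2Z,  H_2 = 0.

Take the total order 0 < 1 < 2 < 3 < 4 < 5 < 6 on the vertex set. Then K (dimension 2) consists of the simplices:

  0-simplices (7): [0], [1], [2], [3], [4], [5], [6]
  1-simplices (18): [0,1], [0,2], [0,3], [0,4], [0,5], [1,2], [1,3], [1,4], [1,5], [2,4], [2,5], [2,6], [3,4], [3,5], [3,6], [4,5], [4,6], [5,6]
  2-simplices (12): [0,1,2], [0,1,3], [0,2,5], [0,3,4], [0,4,5], [1,2,4], [1,3,5], [1,4,5], [2,4,6], [2,5,6], [3,4,6], [3,5,6]

giving chain groups C_0 ≅ Z^7, C_1 ≅ Z^18, C_2 ≅ Z^12.

∂_1: C_1 → C_0 sends each edge [p,q] (with p < q) to q − p.
The 7×18 boundary matrix has rank 6 and Smith normal form diag(1,1,1,1,1,1).

Boundary ∂_2: C_2 → C_1 sends each 2-simplex [p,q,r] to [q,r] − [p,r] + [p,q]. For instance
  ∂[1,4,5] = [4,5] − [1,5] + [1,4],
  ∂[1,3,5] = [3,5] − [1,5] + [1,3].
This gives a 18×12 integer matrix of rank 12; reducing to Smith normal form yields diagonal entries (1,1,1,1,1,1,1,1,1,1,1,2).

From H_k ≅ ker(∂_k) / im(∂_{k+1}) we obtain:

  H_0: rank C_0 − rank ∂_1 = 7 − 6 = 1, and the invariant factors of ∂_1 are all 1, so H_0 = Z.
  H_1: rank ker ∂_1 − rank ∂_2 = (18 − 6) − 12 = 0, and ∂_2 has invariant factor 2 > 1, so H_1 = Z/2Z.
  H_2: rank ker ∂_2 − rank ∂_3 = (12 − 12) − 0 = 0, and there is no ∂_3, so H_2 = 0.

(K is a triangulation of the real projective plane RP^2.)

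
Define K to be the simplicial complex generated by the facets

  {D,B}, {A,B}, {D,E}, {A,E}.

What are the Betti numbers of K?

We work with the vertex ordering A < B < D < E. The simplices of K, each written with vertices in increasing order, are:

  0-simplices (4): A, B, D, E
  1-simplices (4): AB, AE, BD, DE

so the chain groups are C_0 ≅ Z^4, C_1 ≅ Z^4.

∂_1: C_1 → C_0 is given by ∂[p,q] = [q] − [p]. For instance
  ∂DE = E − D.
This gives a 4×4 integer matrix of rank 3; reducing to Smith normal form yields diagonal entries (1,1,1).

Now H_k = ker ∂_k / im ∂_{k+1}, so:

  H_0: rank C_0 − rank ∂_1 = 4 − 3 = 1, and the invariant factors of ∂_1 are all 1, so H_0 ≅ Z.
  H_1: rank ker ∂_1 − rank ∂_2 = (4 − 3) − 0 = 1, and there is no ∂_2, so H_1 ≅ Z.

As a check, the Euler characteristic is 4 − 4 = 0, which agrees with 1 − 1 = 0.

Hence the Betti numbers are b_0 = 1, b_1 = 1.

b_0 = 1, b_1 = 1.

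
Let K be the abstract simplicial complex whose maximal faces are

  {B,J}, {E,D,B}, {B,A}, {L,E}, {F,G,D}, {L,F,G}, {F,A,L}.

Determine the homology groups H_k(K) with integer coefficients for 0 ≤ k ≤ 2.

H_0 = Z,  H_1 = Z^2,  H_2 = 0.

Order the vertices as A < B < D < E < F < G < J < L. Listing each simplex with vertices in this order, K has dimension 2 with simplices:

  0-simplices (8): A, B, D, E, F, G, J, L
  1-simplices (13): AB, AF, AL, BD, BE, BJ, DE, DF, DG, EL, FG, FL, GL
  2-simplices (4): AFL, BDE, DFG, FGL

Hence C_0 ≅ Z^8, C_1 ≅ Z^13, C_2 ≅ Z^4.

∂_1: C_1 → C_0 maps an edge to its endpoints' difference, ∂[p,q] = q − p. For instance
  ∂EL = L − E.
The 8×13 boundary matrix has rank 7 and Smith normal form diag(1,1,1,1,1,1,1).

∂_2: C_2 → C_1 acts by ∂[p,q,r] = [q,r] − [p,r] + [p,q]. For instance
  ∂DFG = FG − DG + DF,
  ∂BDE = DE − BE + BD.
The resulting 13×4 matrix has rank 4, and its Smith normal form has invariant factors (1,1,1,1).

Now H_k = ker ∂_k / im ∂_{k+1}, so:

  H_0: rank C_0 − rank ∂_1 = 8 − 7 = 1, and the invariant factors of ∂_1 are all 1, so H_0 ≅ Z.
  H_1: rank ker ∂_1 − rank ∂_2 = (13 − 7) − 4 = 2, and the invariant factors of ∂_2 are all 1, so H_1 ≅ Z^2.
  H_2: rank ker ∂_2 − rank ∂_3 = (4 − 4) − 0 = 0, and there is no ∂_3, so H_2 ≅ 0.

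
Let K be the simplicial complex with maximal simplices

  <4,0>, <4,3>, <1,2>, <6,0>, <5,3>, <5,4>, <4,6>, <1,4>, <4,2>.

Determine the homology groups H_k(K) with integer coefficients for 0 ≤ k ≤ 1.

H_0 ≅ Z,  H_1 ≅ Z^3.

Take the total order 0 < 1 < 2 < 3 < 4 < 5 < 6 on the vertex set. Then K (dimension 1) consists of the simplices:

  0-simplices (7): [0], [1], [2], [3], [4], [5], [6]
  1-simplices (9): [0,4], [0,6], [1,2], [1,4], [2,4], [3,4], [3,5], [4,5], [4,6]

so the chain groups are C_0 ≅ Z^7, C_1 ≅ Z^9.

Boundary ∂_1: C_1 → C_0 is given by ∂[p,q] = [q] − [p].
The resulting 7×9 matrix has rank 6, and its Smith normal form has invariant factors (1,1,1,1,1,1).

Computing H_k = (kernel of ∂_k) / (image of ∂_{k+1}):

  H_0: rank C_0 − rank ∂_1 = 7 − 6 = 1, and the invariant factors of ∂_1 are all 1, so H_0 ≅ Z.
  H_1: rank ker ∂_1 − rank ∂_2 = (9 − 6) − 0 = 3, and there is no ∂_2, so H_1 ≅ Z^3.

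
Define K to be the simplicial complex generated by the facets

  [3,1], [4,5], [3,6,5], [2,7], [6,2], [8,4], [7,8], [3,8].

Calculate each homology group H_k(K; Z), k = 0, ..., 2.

H_0 = Z,  H_1 = Z^2,  H_2 = 0.

Fix the vertex order 1 < 2 < 3 < 4 < 5 < 6 < 7 < 8 and write every simplex with vertices in increasing order. Then dim K = 2 and the simplices of K are:

  0-simplices (8): [1], [2], [3], [4], [5], [6], [7], [8]
  1-simplices (10): [1,3], [2,6], [2,7], [3,5], [3,6], [3,8], [4,5], [4,8], [5,6], [7,8]
  2-simplices (1): [3,5,6]

so the chain groups are C_0 ≅ Z^8, C_1 ≅ Z^10, C_2 ≅ Z^1.

The boundary map ∂_1: C_1 → C_0 is given by ∂[p,q] = [q] − [p].
The resulting 8×10 matrix has rank 7, and its Smith normal form has invariant factors (1,1,1,1,1,1,1).

The boundary map ∂_2: C_2 → C_1 maps a triangle to the signed sum of its edges. For instance
  ∂[3,5,6] = [5,6] − [3,6] + [3,5].
As a 10×1 matrix over Z this has rank 1, with invariant factors (1).

From H_k ≅ ker(∂_k) / im(∂_{k+1}) we obtain:

  H_0: rank C_0 − rank ∂_1 = 8 − 7 = 1, and the invariant factors of ∂_1 are all 1, so H_0 = Z.
  H_1: rank ker ∂_1 − rank ∂_2 = (10 − 7) − 1 = 2, and the invariant factors of ∂_2 are all 1, so H_1 = Z^2.
  H_2: rank ker ∂_2 − rank ∂_3 = (1 − 1) − 0 = 0, and there is no ∂_3, so H_2 = 0.

As a check, the Euler characteristic is 8 − 10 + 1 = -1, which agrees with 1 − 2 + 0 = -1.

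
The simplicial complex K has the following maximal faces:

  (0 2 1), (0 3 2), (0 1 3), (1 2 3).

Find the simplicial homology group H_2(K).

H_2 ≅ Z.

Take the total order 0 < 1 < 2 < 3 on the vertex set. Then K (dimension 2) consists of the simplices:

  0-simplices (4): [0], [1], [2], [3]
  1-simplices (6): [0,1], [0,2], [0,3], [1,2], [1,3], [2,3]
  2-simplices (4): [0,1,2], [0,1,3], [0,2,3], [1,2,3]

Hence C_0 ≅ Z^4, C_1 ≅ Z^6, C_2 ≅ Z^4.

The boundary map ∂_1: C_1 → C_0 is given by ∂[p,q] = [q] − [p]. For instance
  ∂[0,3] = [3] − [0].
As a 4×6 matrix over Z this has rank 3, with invariant factors (1,1,1).

Boundary ∂_2: C_2 → C_1 sends each 2-simplex [p,q,r] to [q,r] − [p,r] + [p,q]. For instance
  ∂[0,2,3] = [2,3] − [0,3] + [0,2],
  ∂[0,1,3] = [1,3] − [0,3] + [0,1].
The resulting 6×4 matrix has rank 3, and its Smith normal form has invariant factors (1,1,1).

Computing H_k = (kernel of ∂_k) / (image of ∂_{k+1}):

  H_2: rank ker ∂_2 − rank ∂_3 = (4 − 3) − 0 = 1, and there is no ∂_3, so H_2 = Z.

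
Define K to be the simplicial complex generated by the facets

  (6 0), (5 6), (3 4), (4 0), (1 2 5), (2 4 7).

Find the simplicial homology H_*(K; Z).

Order the vertices as 0 < 1 < 2 < 3 < 4 < 5 < 6 < 7. Listing each simplex with vertices in this order, K has dimension 2 with simplices:

  0-simplices (8): [0], [1], [2], [3], [4], [5], [6], [7]
  1-simplices (10): [0,4], [0,6], [1,2], [1,5], [2,4], [2,5], [2,7], [3,4], [4,7], [5,6]
  2-simplices (2): [1,2,5], [2,4,7]

giving chain groups C_0 ≅ Z^8, C_1 ≅ Z^10, C_2 ≅ Z^2.

∂_1: C_1 → C_0 is given by ∂[p,q] = [q] − [p]. For instance
  ∂[1,2] = [2] − [1].
As a 8×10 matrix over Z this has rank 7, with invariant factors (1,1,1,1,1,1,1).

The boundary map ∂_2: C_2 → C_1 sends each 2-simplex [p,q,r] to [q,r] − [p,r] + [p,q]. For instance
  ∂[1,2,5] = [2,5] − [1,5] + [1,2],
  ∂[2,4,7] = [4,7] − [2,7] + [2,4].
The resulting 10×2 matrix has rank 2, and its Smith normal form has invariant factors (1,1).

Computing H_k = (kernel of ∂_k) / (image of ∂_{k+1}):

  H_0: rank C_0 − rank ∂_1 = 8 − 7 = 1, and the invariant factors of ∂_1 are all 1, so H_0 ≅ Z.
  H_1: rank ker ∂_1 − rank ∂_2 = (10 − 7) − 2 = 1, and the invariant factors of ∂_2 are all 1, so H_1 ≅ Z.
  H_2: rank ker ∂_2 − rank ∂_3 = (2 − 2) − 0 = 0, and there is no ∂_3, so H_2 ≅ 0.

As a check, the Euler characteristic is 8 − 10 + 2 = 0, which agrees with 1 − 1 + 0 = 0.

H_0 ≅ Z,  H_1 ≅ Z,  H_2 = 0.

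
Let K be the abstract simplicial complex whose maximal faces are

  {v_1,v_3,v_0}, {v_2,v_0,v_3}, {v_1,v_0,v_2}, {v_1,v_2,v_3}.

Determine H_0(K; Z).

K has 4 vertices, 6 edges, 4 triangles.
rank ∂_0 = 0, rank ∂_1 = 3 ⇒ b_0 = 4 − 0 − 3 = 1; all invariant factors of ∂_1 are 1 so no torsion. So H_0 ≅ Z.

H_0 ≅ Z.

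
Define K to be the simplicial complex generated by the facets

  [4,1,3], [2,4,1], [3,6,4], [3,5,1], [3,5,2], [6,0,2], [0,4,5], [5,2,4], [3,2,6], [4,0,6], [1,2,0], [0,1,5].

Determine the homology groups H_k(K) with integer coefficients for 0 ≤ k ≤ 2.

H_0 = Z,  H_1 = Z/2,  H_2 = 0.

Fix the vertex order 0 < 1 < 2 < 3 < 4 < 5 < 6 and write every simplex with vertices in increasing order. Then dim K = 2 and the simplices of K are:

  0-simplices (7): [0], [1], [2], [3], [4], [5], [6]
  1-simplices (18): [0,1], [0,2], [0,4], [0,5], [0,6], [1,2], [1,3], [1,4], [1,5], [2,3], [2,4], [2,5], [2,6], [3,4], [3,5], [3,6], [4,5], [4,6]
  2-simplices (12): [0,1,2], [0,1,5], [0,2,6], [0,4,5], [0,4,6], [1,2,4], [1,3,4], [1,3,5], [2,3,5], [2,3,6], [2,4,5], [3,4,6]

so the chain groups are C_0 ≅ Z^7, C_1 ≅ Z^18, C_2 ≅ Z^12.

Boundary ∂_1: C_1 → C_0 is given by ∂[p,q] = [q] − [p].
The 7×18 boundary matrix has rank 6 and Smith normal form diag(1,1,1,1,1,1).

∂_2: C_2 → C_1 maps a triangle to the signed sum of its edges. For instance
  ∂[0,1,5] = [1,5] − [0,5] + [0,1],
  ∂[1,3,4] = [3,4] − [1,4] + [1,3].
The resulting 18×12 matrix has rank 12, and its Smith normal form has invariant factors (1,1,1,1,1,1,1,1,1,1,1,2).

Computing H_k = (kernel of ∂_k) / (image of ∂_{k+1}):

  H_0: rank C_0 − rank ∂_1 = 7 − 6 = 1, and the invariant factors of ∂_1 are all 1, so H_0 ≅ Z.
  H_1: rank ker ∂_1 − rank ∂_2 = (18 − 6) − 12 = 0, and ∂_2 has invariant factor 2 > 1, so H_1 ≅ Z/2.
  H_2: rank ker ∂_2 − rank ∂_3 = (12 − 12) − 0 = 0, and there is no ∂_3, so H_2 ≅ 0.

As a check, the Euler characteristic is 7 − 18 + 12 = 1, which agrees with 1 − 0 + 0 = 1.
(K is a triangulation of the real projective plane RP^2.)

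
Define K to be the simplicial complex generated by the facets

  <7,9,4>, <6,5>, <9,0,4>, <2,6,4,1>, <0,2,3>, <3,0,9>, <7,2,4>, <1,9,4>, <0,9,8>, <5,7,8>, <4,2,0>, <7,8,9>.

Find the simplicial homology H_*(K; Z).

K has 10 vertices, 23 edges, 14 triangles, 1 3-simplex.
rank ∂_0 = 0, rank ∂_1 = 9 ⇒ b_0 = 10 − 0 − 9 = 1; all invariant factors of ∂_1 are 1 so no torsion. So H_0 = Z.
rank ∂_1 = 9, rank ∂_2 = 13 ⇒ b_1 = 23 − 9 − 13 = 1; all invariant factors of ∂_2 are 1 so no torsion. So H_1 = Z.
rank ∂_2 = 13, rank ∂_3 = 1 ⇒ b_2 = 14 − 13 − 1 = 0; all invariant factors of ∂_3 are 1 so no torsion. So H_2 = 0.
rank ∂_3 = 1, rank ∂_4 = 0 ⇒ b_3 = 1 − 1 − 0 = 0. So H_3 = 0.

H_0 = Z,  H_1 = Z,  H_2 = 0,  H_3 = 0.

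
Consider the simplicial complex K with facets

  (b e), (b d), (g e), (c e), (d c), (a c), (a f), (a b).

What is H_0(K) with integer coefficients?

K has 7 vertices, 8 edges.
rank ∂_0 = 0, rank ∂_1 = 6 ⇒ b_0 = 7 − 0 − 6 = 1; all invariant factors of ∂_1 are 1 so no torsion. So H_0 ≅ Z.

H_0 = Z.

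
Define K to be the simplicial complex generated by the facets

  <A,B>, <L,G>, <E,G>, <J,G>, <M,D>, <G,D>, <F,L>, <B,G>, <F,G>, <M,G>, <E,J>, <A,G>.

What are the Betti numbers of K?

Take the total order A < B < D < E < F < G < J < L < M on the vertex set. Then K (dimension 1) consists of the simplices:

  0-simplices (9): A, B, D, E, F, G, J, L, M
  1-simplices (12): AB, AG, BG, DG, DM, EG, EJ, FG, FL, GJ, GL, GM

so the chain groups are C_0 ≅ Z^9, C_1 ≅ Z^12.

Boundary ∂_1: C_1 → C_0 is given by ∂[p,q] = [q] − [p].
This gives a 9×12 integer matrix of rank 8; reducing to Smith normal form yields diagonal entries (1,1,1,1,1,1,1,1).

Computing H_k = (kernel of ∂_k) / (image of ∂_{k+1}):

  H_0: rank C_0 − rank ∂_1 = 9 − 8 = 1, and the invariant factors of ∂_1 are all 1, so H_0 = Z.
  H_1: rank ker ∂_1 − rank ∂_2 = (12 − 8) − 0 = 4, and there is no ∂_2, so H_1 = Z^4.

(K is a triangulation of a wedge of 4 circles.)

Hence the Betti numbers are b_0 = 1, b_1 = 4.

b_0 = 1, b_1 = 4.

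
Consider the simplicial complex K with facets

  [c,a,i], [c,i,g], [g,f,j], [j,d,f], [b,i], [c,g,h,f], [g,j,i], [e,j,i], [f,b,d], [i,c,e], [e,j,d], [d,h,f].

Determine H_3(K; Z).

We work with the vertex ordering a < b < c < d < e < f < g < h < i < j. The simplices of K, each written with vertices in increasing order, are:

  0-simplices (10): a, b, c, d, e, f, g, h, i, j
  1-simplices (23): ac, ai, bd, bf, bi, ce, cf, cg, ch, ci, de, df, dh, dj, ei, ej, fg, fh, fj, gh, gi, gj, ij
  2-simplices (14): aci, bdf, cei, cfg, cfh, cgh, cgi, dej, dfh, dfj, eij, fgh, fgj, gij
  3-simplices (1): cfgh

so the chain groups are C_0 ≅ Z^10, C_1 ≅ Z^23, C_2 ≅ Z^14, C_3 ≅ Z^1.

∂_1: C_1 → C_0 is given by ∂[p,q] = [q] − [p].
This gives a 10×23 integer matrix of rank 9; reducing to Smith normal form yields diagonal entries (1,1,1,1,1,1,1,1,1).

Boundary ∂_2: C_2 → C_1 maps a triangle to the signed sum of its edges. For instance
  ∂dfj = fj − dj + df,
  ∂cfh = fh − ch + cf.
As a 23×14 matrix over Z this has rank 13, with invariant factors (1,1,1,1,1,1,1,1,1,1,1,1,1).

Boundary ∂_3: C_3 → C_2 sends each 3-simplex σ to the alternating sum Σ_i (−1)^i (σ with its i-th vertex removed). For instance
  ∂cfgh = fgh − cgh + cfh − cfg.
As a 14×1 matrix over Z this has rank 1, with invariant factors (1).

Now H_k = ker ∂_k / im ∂_{k+1}, so:

  H_3: rank ker ∂_3 − rank ∂_4 = (1 − 1) − 0 = 0, and there is no ∂_4, so H_3 = 0.

H_3 = 0.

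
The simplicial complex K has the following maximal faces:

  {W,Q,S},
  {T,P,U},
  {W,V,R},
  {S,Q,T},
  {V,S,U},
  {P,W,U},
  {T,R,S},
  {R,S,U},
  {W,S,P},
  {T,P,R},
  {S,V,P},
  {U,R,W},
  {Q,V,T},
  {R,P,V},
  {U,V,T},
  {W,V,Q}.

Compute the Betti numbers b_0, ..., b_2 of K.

Order the vertices as P < Q < R < S < T < U < V < W. Listing each simplex with vertices in this order, K has dimension 2 with simplices:

  0-simplices (8): P, Q, R, S, T, U, V, W
  1-simplices (24): PR, PS, PT, PU, PV, PW, QS, QT, QV, QW, RS, RT, RU, RV, RW, ST, SU, SV, SW, TU, TV, UV, UW, VW
  2-simplices (16): PRT, PRV, PSV, PSW, PTU, PUW, QST, QSW, QTV, QVW, RST, RSU, RUW, RVW, SUV, TUV

Hence C_0 ≅ Z^8, C_1 ≅ Z^24, C_2 ≅ Z^16.

∂_1: C_1 → C_0 maps an edge to its endpoints' difference, ∂[p,q] = q − p. For instance
  ∂PT = T − P.
As a 8×24 matrix over Z this has rank 7, with invariant factors (1,1,1,1,1,1,1).

∂_2: C_2 → C_1 acts by ∂[p,q,r] = [q,r] − [p,r] + [p,q]. For instance
  ∂RST = ST − RT + RS,
  ∂PUW = UW − PW + PU.
The resulting 24×16 matrix has rank 15, and its Smith normal form has invariant factors (1,1,1,1,1,1,1,1,1,1,1,1,1,1,1).

From H_k ≅ ker(∂_k) / im(∂_{k+1}) we obtain:

  H_0: rank C_0 − rank ∂_1 = 8 − 7 = 1, and the invariant factors of ∂_1 are all 1, so H_0 = Z.
  H_1: rank ker ∂_1 − rank ∂_2 = (24 − 7) − 15 = 2, and the invariant factors of ∂_2 are all 1, so H_1 = Z^2.
  H_2: rank ker ∂_2 − rank ∂_3 = (16 − 15) − 0 = 1, and there is no ∂_3, so H_2 = Z.

As a check, the Euler characteristic is 8 − 24 + 16 = 0, which agrees with 1 − 2 + 1 = 0.
(K is a triangulation of the torus T^2.)

Hence the Betti numbers are b_0 = 1, b_1 = 2, b_2 = 1.

b_0 = 1, b_1 = 2, b_2 = 1.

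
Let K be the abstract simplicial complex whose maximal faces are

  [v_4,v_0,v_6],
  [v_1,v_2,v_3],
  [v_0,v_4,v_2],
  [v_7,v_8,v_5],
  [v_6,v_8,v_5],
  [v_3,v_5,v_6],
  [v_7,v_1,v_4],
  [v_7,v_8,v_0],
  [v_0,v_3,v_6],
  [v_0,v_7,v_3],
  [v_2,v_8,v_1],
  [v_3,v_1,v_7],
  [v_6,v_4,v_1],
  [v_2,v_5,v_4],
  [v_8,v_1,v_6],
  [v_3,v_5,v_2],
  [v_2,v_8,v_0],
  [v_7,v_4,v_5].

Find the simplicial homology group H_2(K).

K has 9 vertices, 27 edges, 18 triangles.
rank ∂_2 = 17, rank ∂_3 = 0 ⇒ b_2 = 18 − 17 − 0 = 1. So H_2 = Z.

H_2 = Z.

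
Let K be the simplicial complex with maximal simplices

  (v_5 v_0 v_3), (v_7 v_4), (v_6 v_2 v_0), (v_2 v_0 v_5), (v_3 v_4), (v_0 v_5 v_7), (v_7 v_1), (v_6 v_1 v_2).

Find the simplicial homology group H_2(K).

Fix the vertex order v_0 < v_1 < v_2 < v_3 < v_4 < v_5 < v_6 < v_7 and write every simplex with vertices in increasing order. Then dim K = 2 and the simplices of K are:

  0-simplices (8): [v_0], [v_1], [v_2], [v_3], [v_4], [v_5], [v_6], [v_7]
  1-simplices (14): [v_0,v_2], [v_0,v_3], [v_0,v_5], [v_0,v_6], [v_0,v_7], [v_1,v_2], [v_1,v_6], [v_1,v_7], [v_2,v_5], [v_2,v_6], [v_3,v_4], [v_3,v_5], [v_4,v_7], [v_5,v_7]
  2-simplices (5): [v_0,v_2,v_5], [v_0,v_2,v_6], [v_0,v_3,v_5], [v_0,v_5,v_7], [v_1,v_2,v_6]

so the chain groups are C_0 ≅ Z^8, C_1 ≅ Z^14, C_2 ≅ Z^5.

∂_1: C_1 → C_0 maps an edge to its endpoints' difference, ∂[p,q] = q − p. For instance
  ∂[v_5,v_7] = [v_7] − [v_5].
This gives a 8×14 integer matrix of rank 7; reducing to Smith normal form yields diagonal entries (1,1,1,1,1,1,1).

Boundary ∂_2: C_2 → C_1 maps a triangle to the signed sum of its edges. For instance
  ∂[v_0,v_5,v_7] = [v_5,v_7] − [v_0,v_7] + [v_0,v_5],
  ∂[v_0,v_2,v_5] = [v_2,v_5] − [v_0,v_5] + [v_0,v_2].
The 14×5 boundary matrix has rank 5 and Smith normal form diag(1,1,1,1,1).

Computing H_k = (kernel of ∂_k) / (image of ∂_{k+1}):

  H_2: rank ker ∂_2 − rank ∂_3 = (5 − 5) − 0 = 0, and there is no ∂_3, so H_2 ≅ 0.

H_2 ≅ 0.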